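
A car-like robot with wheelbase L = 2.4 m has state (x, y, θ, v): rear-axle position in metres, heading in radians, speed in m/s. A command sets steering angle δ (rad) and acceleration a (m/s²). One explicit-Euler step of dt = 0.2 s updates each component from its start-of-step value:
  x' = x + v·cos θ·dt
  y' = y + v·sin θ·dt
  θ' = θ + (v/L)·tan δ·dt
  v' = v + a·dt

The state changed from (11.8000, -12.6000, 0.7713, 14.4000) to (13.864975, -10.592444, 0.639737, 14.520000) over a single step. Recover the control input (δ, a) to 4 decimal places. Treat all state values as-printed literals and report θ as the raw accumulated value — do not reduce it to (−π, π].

δ = -0.1092, a = 0.6000

a = (v'−v)/dt = (0.120000)/0.2 = 0.6000
Δθ = θ'−θ = -0.131563;  (v·dt/L) = 14.4000·0.2/2.4 = 1.200000
tan δ = Δθ·L/(v·dt) = -0.109636  →  δ = -0.1092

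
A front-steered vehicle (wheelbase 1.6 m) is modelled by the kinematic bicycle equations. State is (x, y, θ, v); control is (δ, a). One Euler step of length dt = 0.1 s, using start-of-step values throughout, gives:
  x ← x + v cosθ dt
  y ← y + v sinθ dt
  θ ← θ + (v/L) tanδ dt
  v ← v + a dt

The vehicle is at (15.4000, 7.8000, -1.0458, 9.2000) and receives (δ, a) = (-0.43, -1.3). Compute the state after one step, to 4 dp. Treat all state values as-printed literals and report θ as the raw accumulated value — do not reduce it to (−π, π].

(15.8611, 7.0039, -1.3095, 9.0700)

x' = 15.4000 + 9.2000·cos(-1.0458)·0.1 = 15.8611
y' = 7.8000 + 9.2000·sin(-1.0458)·0.1 = 7.0039
θ' = -1.0458 + (9.2000/1.6)·tan(-0.43)·0.1 = -1.3095
v' = 9.2000 − 1.3000·0.1 = 9.0700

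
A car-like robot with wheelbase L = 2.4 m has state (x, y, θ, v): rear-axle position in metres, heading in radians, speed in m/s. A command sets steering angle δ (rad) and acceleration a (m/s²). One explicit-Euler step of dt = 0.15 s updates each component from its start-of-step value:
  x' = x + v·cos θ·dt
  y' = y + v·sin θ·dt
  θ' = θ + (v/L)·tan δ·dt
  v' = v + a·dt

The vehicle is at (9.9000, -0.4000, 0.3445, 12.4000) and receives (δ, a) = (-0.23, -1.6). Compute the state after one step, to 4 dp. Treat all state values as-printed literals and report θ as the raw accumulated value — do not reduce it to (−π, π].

x' = 9.9000 + 12.4000·cos(0.3445)·0.15 = 11.6507
y' = -0.4000 + 12.4000·sin(0.3445)·0.15 = 0.2282
θ' = 0.3445 + (12.4000/2.4)·tan(-0.23)·0.15 = 0.1630
v' = 12.4000 − 1.6000·0.15 = 12.1600

(11.6507, 0.2282, 0.1630, 12.1600)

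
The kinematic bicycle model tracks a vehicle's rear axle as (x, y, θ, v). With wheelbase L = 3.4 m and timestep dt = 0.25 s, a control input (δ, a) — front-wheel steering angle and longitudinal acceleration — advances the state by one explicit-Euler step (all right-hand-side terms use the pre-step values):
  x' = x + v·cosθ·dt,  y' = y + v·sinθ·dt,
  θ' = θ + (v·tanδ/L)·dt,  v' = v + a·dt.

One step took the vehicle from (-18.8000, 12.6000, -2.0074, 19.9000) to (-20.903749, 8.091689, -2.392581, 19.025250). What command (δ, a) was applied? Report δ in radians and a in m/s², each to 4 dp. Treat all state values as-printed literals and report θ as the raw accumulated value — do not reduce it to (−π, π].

a = (v'−v)/dt = (-0.874750)/0.25 = -3.4990
Δθ = θ'−θ = -0.385181;  (v·dt/L) = 19.9000·0.25/3.4 = 1.463235
tan δ = Δθ·L/(v·dt) = -0.263239  →  δ = -0.2574

δ = -0.2574, a = -3.4990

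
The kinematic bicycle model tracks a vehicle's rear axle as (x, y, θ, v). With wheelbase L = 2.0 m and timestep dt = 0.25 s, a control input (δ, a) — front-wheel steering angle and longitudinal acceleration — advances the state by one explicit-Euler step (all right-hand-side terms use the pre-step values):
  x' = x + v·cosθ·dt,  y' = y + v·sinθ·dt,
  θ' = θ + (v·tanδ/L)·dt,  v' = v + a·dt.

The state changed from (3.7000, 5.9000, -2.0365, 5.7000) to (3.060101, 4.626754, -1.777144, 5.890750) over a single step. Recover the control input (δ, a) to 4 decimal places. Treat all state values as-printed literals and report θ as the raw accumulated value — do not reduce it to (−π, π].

a = (v'−v)/dt = (0.190750)/0.25 = 0.7630
Δθ = θ'−θ = 0.259356;  (v·dt/L) = 5.7000·0.25/2.0 = 0.712500
tan δ = Δθ·L/(v·dt) = 0.364008  →  δ = 0.3491

δ = 0.3491, a = 0.7630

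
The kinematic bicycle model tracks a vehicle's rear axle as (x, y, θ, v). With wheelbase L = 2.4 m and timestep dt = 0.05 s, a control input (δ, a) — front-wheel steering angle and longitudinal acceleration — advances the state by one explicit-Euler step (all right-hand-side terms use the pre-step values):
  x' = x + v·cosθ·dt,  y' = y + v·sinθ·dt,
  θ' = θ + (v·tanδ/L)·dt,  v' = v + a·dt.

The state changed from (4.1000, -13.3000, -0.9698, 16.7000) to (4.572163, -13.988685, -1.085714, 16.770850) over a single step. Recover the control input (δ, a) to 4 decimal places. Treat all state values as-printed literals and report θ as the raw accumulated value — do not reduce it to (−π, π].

a = (v'−v)/dt = (0.070850)/0.05 = 1.4170
Δθ = θ'−θ = -0.115914;  (v·dt/L) = 16.7000·0.05/2.4 = 0.347917
tan δ = Δθ·L/(v·dt) = -0.333166  →  δ = -0.3216

δ = -0.3216, a = 1.4170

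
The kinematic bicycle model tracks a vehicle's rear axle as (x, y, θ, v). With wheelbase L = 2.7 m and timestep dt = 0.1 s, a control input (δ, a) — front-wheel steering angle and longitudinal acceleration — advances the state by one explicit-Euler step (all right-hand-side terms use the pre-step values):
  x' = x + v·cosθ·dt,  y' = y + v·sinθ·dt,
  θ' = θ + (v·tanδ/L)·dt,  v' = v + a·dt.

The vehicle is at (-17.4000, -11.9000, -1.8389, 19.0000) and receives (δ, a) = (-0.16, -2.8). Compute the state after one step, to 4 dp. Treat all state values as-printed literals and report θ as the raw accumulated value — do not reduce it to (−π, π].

(-17.9033, -13.7321, -1.9525, 18.7200)

x' = -17.4000 + 19.0000·cos(-1.8389)·0.1 = -17.9033
y' = -11.9000 + 19.0000·sin(-1.8389)·0.1 = -13.7321
θ' = -1.8389 + (19.0000/2.7)·tan(-0.16)·0.1 = -1.9525
v' = 19.0000 − 2.8000·0.1 = 18.7200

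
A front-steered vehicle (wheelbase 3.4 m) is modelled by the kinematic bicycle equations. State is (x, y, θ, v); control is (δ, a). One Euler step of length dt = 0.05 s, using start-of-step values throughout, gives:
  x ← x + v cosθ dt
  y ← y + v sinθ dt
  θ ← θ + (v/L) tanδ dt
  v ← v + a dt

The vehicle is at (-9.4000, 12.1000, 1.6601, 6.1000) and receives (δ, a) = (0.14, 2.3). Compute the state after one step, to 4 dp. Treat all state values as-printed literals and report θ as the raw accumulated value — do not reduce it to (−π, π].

x' = -9.4000 + 6.1000·cos(1.6601)·0.05 = -9.4272
y' = 12.1000 + 6.1000·sin(1.6601)·0.05 = 12.4038
θ' = 1.6601 + (6.1000/3.4)·tan(0.14)·0.05 = 1.6727
v' = 6.1000 + 2.3000·0.05 = 6.2150

(-9.4272, 12.4038, 1.6727, 6.2150)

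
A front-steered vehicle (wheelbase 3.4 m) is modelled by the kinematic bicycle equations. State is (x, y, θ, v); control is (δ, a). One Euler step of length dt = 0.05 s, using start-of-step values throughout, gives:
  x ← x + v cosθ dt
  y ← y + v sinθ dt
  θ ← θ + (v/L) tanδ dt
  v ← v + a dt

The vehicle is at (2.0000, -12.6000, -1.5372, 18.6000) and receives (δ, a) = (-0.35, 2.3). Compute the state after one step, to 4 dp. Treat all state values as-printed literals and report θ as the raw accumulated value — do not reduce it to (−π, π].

(2.0312, -13.5295, -1.6370, 18.7150)

x' = 2.0000 + 18.6000·cos(-1.5372)·0.05 = 2.0312
y' = -12.6000 + 18.6000·sin(-1.5372)·0.05 = -13.5295
θ' = -1.5372 + (18.6000/3.4)·tan(-0.35)·0.05 = -1.6370
v' = 18.6000 + 2.3000·0.05 = 18.7150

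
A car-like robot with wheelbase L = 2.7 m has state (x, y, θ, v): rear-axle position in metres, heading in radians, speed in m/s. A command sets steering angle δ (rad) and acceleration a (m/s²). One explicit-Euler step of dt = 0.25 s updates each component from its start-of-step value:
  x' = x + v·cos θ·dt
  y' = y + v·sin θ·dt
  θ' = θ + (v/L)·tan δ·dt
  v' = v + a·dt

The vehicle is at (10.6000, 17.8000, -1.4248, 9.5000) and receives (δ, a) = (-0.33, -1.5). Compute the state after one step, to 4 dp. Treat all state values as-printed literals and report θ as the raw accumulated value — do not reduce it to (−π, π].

(10.9455, 15.4503, -1.7261, 9.1250)

x' = 10.6000 + 9.5000·cos(-1.4248)·0.25 = 10.9455
y' = 17.8000 + 9.5000·sin(-1.4248)·0.25 = 15.4503
θ' = -1.4248 + (9.5000/2.7)·tan(-0.33)·0.25 = -1.7261
v' = 9.5000 − 1.5000·0.25 = 9.1250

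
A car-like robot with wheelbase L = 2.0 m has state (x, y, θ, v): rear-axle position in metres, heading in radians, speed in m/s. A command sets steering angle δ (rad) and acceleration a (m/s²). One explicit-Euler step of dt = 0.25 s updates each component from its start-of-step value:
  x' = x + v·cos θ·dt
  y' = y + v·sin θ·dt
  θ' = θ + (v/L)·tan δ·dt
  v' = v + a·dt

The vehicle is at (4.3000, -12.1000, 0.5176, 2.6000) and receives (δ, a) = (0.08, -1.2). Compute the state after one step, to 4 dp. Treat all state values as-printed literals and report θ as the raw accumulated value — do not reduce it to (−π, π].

x' = 4.3000 + 2.6000·cos(0.5176)·0.25 = 4.8649
y' = -12.1000 + 2.6000·sin(0.5176)·0.25 = -11.7784
θ' = 0.5176 + (2.6000/2.0)·tan(0.08)·0.25 = 0.5437
v' = 2.6000 − 1.2000·0.25 = 2.3000

(4.8649, -11.7784, 0.5437, 2.3000)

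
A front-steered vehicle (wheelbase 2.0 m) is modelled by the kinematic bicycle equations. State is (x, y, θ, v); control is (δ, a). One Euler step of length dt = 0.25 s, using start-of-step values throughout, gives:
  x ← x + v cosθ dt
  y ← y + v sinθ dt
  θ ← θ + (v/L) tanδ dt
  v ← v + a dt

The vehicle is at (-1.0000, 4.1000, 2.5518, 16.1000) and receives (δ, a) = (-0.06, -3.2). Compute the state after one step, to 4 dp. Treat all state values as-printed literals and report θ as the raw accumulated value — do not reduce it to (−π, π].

(-4.3450, 6.3387, 2.4309, 15.3000)

x' = -1.0000 + 16.1000·cos(2.5518)·0.25 = -4.3450
y' = 4.1000 + 16.1000·sin(2.5518)·0.25 = 6.3387
θ' = 2.5518 + (16.1000/2.0)·tan(-0.06)·0.25 = 2.4309
v' = 16.1000 − 3.2000·0.25 = 15.3000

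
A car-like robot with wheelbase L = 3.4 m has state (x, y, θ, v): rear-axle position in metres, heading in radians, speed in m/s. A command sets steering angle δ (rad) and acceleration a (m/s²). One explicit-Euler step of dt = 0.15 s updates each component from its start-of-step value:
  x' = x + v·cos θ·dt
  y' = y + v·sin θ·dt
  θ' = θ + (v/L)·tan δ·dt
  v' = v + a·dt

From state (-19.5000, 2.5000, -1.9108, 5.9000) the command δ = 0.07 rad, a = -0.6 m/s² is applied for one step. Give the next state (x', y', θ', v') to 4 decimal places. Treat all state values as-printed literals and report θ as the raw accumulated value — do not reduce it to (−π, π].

x' = -19.5000 + 5.9000·cos(-1.9108)·0.15 = -19.7951
y' = 2.5000 + 5.9000·sin(-1.9108)·0.15 = 1.6657
θ' = -1.9108 + (5.9000/3.4)·tan(0.07)·0.15 = -1.8925
v' = 5.9000 − 0.6000·0.15 = 5.8100

(-19.7951, 1.6657, -1.8925, 5.8100)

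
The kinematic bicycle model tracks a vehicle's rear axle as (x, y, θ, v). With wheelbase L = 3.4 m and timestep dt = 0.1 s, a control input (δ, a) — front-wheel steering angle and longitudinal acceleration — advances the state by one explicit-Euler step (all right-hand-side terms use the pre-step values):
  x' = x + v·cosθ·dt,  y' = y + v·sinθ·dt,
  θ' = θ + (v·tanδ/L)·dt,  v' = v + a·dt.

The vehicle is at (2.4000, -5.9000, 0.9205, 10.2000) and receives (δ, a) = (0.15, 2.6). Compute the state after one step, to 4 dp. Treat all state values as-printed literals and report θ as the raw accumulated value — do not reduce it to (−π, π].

(3.0175, -5.0882, 0.9658, 10.4600)

x' = 2.4000 + 10.2000·cos(0.9205)·0.1 = 3.0175
y' = -5.9000 + 10.2000·sin(0.9205)·0.1 = -5.0882
θ' = 0.9205 + (10.2000/3.4)·tan(0.15)·0.1 = 0.9658
v' = 10.2000 + 2.6000·0.1 = 10.4600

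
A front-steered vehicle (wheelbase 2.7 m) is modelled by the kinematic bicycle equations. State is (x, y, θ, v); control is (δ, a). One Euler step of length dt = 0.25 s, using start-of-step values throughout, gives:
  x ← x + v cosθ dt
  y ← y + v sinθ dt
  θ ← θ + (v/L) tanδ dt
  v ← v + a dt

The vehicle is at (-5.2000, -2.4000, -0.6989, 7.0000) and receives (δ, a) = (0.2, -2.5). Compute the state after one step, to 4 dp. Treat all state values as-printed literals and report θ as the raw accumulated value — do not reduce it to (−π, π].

x' = -5.2000 + 7.0000·cos(-0.6989)·0.25 = -3.8603
y' = -2.4000 + 7.0000·sin(-0.6989)·0.25 = -3.5259
θ' = -0.6989 + (7.0000/2.7)·tan(0.2)·0.25 = -0.5675
v' = 7.0000 − 2.5000·0.25 = 6.3750

(-3.8603, -3.5259, -0.5675, 6.3750)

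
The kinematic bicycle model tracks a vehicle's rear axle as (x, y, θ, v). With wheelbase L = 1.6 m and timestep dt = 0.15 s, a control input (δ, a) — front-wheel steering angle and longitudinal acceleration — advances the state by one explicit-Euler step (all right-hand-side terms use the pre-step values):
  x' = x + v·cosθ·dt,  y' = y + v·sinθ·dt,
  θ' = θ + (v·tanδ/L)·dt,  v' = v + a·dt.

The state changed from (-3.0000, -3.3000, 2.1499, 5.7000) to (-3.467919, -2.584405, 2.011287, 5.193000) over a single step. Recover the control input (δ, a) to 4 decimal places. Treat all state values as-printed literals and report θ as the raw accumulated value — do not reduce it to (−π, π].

a = (v'−v)/dt = (-0.507000)/0.15 = -3.3800
Δθ = θ'−θ = -0.138613;  (v·dt/L) = 5.7000·0.15/1.6 = 0.534375
tan δ = Δθ·L/(v·dt) = -0.259393  →  δ = -0.2538

δ = -0.2538, a = -3.3800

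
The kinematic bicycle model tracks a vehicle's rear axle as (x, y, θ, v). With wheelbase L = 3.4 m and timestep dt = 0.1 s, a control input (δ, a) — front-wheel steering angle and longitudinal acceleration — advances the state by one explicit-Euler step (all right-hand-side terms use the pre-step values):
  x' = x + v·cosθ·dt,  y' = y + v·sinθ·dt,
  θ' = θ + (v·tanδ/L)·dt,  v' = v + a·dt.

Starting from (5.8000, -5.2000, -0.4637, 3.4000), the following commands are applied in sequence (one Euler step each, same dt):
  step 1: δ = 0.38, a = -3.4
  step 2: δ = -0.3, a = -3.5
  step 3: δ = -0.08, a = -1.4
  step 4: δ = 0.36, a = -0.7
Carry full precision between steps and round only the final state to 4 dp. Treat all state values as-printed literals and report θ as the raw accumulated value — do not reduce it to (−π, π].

after step 1 (δ=0.38, a=-3.4): (6.104097, -5.352069, -0.423759, 3.060000)
after step 2 (δ=-0.3, a=-3.5): (6.383032, -5.477893, -0.451599, 2.710000)
after step 3 (δ=-0.08, a=-1.4): (6.626864, -5.596158, -0.457989, 2.570000)
after step 4 (δ=0.36, a=-0.7): (6.857378, -5.709790, -0.429537, 2.500000)

(6.8574, -5.7098, -0.4295, 2.5000)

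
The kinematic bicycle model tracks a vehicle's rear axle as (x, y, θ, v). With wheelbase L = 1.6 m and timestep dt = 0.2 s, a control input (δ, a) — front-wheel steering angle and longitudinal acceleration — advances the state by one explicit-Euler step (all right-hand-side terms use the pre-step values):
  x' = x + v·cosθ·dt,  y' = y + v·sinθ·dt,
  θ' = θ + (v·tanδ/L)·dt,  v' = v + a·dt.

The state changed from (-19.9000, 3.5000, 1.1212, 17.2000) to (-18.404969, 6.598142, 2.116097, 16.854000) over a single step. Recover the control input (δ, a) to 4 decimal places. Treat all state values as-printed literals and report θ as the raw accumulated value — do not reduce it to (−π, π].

a = (v'−v)/dt = (-0.346000)/0.2 = -1.7300
Δθ = θ'−θ = 0.994897;  (v·dt/L) = 17.2000·0.2/1.6 = 2.150000
tan δ = Δθ·L/(v·dt) = 0.462743  →  δ = 0.4334

δ = 0.4334, a = -1.7300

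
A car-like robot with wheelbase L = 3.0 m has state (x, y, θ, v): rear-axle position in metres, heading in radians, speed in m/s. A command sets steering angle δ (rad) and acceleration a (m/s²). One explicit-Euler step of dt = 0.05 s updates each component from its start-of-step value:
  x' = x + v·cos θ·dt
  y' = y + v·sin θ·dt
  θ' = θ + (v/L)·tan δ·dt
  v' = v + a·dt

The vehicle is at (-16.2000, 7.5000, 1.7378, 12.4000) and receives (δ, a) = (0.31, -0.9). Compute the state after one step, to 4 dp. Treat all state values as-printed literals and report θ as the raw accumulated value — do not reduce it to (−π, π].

(-16.3031, 8.1114, 1.8040, 12.3550)

x' = -16.2000 + 12.4000·cos(1.7378)·0.05 = -16.3031
y' = 7.5000 + 12.4000·sin(1.7378)·0.05 = 8.1114
θ' = 1.7378 + (12.4000/3.0)·tan(0.31)·0.05 = 1.8040
v' = 12.4000 − 0.9000·0.05 = 12.3550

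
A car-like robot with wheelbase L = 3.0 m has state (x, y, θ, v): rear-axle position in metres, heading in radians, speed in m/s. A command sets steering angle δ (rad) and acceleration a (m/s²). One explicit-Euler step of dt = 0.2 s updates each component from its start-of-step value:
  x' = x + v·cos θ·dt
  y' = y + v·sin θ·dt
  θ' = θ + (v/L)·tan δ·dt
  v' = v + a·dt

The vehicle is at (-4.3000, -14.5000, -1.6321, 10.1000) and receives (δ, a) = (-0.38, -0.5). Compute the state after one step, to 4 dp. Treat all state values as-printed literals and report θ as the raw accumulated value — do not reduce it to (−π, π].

(-4.4238, -16.5162, -1.9010, 10.0000)

x' = -4.3000 + 10.1000·cos(-1.6321)·0.2 = -4.4238
y' = -14.5000 + 10.1000·sin(-1.6321)·0.2 = -16.5162
θ' = -1.6321 + (10.1000/3.0)·tan(-0.38)·0.2 = -1.9010
v' = 10.1000 − 0.5000·0.2 = 10.0000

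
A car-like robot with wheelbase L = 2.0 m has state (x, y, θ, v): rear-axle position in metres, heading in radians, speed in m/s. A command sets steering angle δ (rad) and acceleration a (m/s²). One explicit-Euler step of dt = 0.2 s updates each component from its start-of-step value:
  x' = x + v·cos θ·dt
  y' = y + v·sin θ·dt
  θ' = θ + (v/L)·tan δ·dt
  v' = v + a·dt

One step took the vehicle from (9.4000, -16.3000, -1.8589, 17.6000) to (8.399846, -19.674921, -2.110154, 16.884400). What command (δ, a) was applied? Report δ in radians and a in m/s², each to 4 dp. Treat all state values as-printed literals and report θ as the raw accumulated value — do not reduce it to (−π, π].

δ = -0.1418, a = -3.5780

a = (v'−v)/dt = (-0.715600)/0.2 = -3.5780
Δθ = θ'−θ = -0.251254;  (v·dt/L) = 17.6000·0.2/2.0 = 1.760000
tan δ = Δθ·L/(v·dt) = -0.142758  →  δ = -0.1418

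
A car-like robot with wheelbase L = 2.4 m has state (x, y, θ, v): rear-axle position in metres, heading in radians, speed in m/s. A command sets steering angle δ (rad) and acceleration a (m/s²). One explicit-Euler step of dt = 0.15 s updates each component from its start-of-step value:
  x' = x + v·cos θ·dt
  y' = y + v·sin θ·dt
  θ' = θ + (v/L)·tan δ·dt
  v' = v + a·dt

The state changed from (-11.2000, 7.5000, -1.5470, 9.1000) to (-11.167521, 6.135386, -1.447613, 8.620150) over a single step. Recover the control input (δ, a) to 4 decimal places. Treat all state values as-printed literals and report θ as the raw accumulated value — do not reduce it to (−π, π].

δ = 0.1730, a = -3.1990

a = (v'−v)/dt = (-0.479850)/0.15 = -3.1990
Δθ = θ'−θ = 0.099387;  (v·dt/L) = 9.1000·0.15/2.4 = 0.568750
tan δ = Δθ·L/(v·dt) = 0.174746  →  δ = 0.1730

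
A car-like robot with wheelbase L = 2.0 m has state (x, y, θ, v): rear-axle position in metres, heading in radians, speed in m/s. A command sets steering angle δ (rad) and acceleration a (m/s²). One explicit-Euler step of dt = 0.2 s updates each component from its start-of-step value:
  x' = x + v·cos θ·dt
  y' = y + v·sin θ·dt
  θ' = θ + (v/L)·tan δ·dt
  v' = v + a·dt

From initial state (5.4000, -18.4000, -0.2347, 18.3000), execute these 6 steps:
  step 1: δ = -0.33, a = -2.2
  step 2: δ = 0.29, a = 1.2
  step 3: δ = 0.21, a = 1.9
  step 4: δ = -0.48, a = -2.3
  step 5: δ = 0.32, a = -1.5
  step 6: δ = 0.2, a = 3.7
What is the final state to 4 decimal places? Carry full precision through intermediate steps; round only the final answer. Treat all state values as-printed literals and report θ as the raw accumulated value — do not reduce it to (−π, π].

(24.0065, -26.8257, 0.0515, 18.4600)

after step 1 (δ=-0.33, a=-2.2): (8.959658, -19.251137, -0.861521, 17.860000)
after step 2 (δ=0.29, a=1.2): (11.286046, -21.961692, -0.328555, 18.100000)
after step 3 (δ=0.21, a=1.9): (14.712410, -23.129778, 0.057233, 18.480000)
after step 4 (δ=-0.48, a=-2.3): (18.402359, -22.918362, -0.904856, 18.020000)
after step 5 (δ=0.32, a=-1.5): (20.628905, -25.752319, -0.307693, 17.720000)
after step 6 (δ=0.2, a=3.7): (24.006461, -26.825656, 0.051510, 18.460000)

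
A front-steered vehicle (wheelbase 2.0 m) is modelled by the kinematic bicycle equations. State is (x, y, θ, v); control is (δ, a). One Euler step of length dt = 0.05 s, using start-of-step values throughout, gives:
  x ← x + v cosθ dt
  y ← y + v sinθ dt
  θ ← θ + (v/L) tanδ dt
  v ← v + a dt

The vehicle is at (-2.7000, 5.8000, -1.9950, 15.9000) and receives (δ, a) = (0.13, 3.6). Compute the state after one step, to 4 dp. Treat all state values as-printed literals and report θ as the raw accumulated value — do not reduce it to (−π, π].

x' = -2.7000 + 15.9000·cos(-1.9950)·0.05 = -3.0272
y' = 5.8000 + 15.9000·sin(-1.9950)·0.05 = 5.0755
θ' = -1.9950 + (15.9000/2.0)·tan(0.13)·0.05 = -1.9430
v' = 15.9000 + 3.6000·0.05 = 16.0800

(-3.0272, 5.0755, -1.9430, 16.0800)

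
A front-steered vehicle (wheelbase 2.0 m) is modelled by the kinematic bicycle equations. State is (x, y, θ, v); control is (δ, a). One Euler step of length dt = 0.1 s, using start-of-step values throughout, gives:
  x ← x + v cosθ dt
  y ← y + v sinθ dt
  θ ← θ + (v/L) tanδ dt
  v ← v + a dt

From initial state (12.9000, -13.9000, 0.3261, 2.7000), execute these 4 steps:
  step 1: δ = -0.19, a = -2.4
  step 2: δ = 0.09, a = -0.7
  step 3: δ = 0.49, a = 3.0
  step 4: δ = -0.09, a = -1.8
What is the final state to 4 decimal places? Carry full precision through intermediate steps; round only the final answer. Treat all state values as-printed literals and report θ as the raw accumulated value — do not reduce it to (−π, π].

after step 1 (δ=-0.19, a=-2.4): (13.155771, -13.813505, 0.300137, 2.460000)
after step 2 (δ=0.09, a=-0.7): (13.390774, -13.740775, 0.311237, 2.390000)
after step 3 (δ=0.49, a=3.0): (13.618291, -13.667585, 0.374977, 2.690000)
after step 4 (δ=-0.09, a=-1.8): (13.868600, -13.569063, 0.362839, 2.510000)

(13.8686, -13.5691, 0.3628, 2.5100)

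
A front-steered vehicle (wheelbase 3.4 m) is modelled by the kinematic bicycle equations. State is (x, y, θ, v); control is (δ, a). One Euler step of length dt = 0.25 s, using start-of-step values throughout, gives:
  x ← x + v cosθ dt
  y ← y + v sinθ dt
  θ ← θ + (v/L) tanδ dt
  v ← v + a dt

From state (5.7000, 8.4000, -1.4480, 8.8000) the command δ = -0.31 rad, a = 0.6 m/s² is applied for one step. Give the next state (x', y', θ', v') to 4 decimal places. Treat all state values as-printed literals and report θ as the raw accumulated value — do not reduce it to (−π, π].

x' = 5.7000 + 8.8000·cos(-1.4480)·0.25 = 5.9695
y' = 8.4000 + 8.8000·sin(-1.4480)·0.25 = 6.2166
θ' = -1.4480 + (8.8000/3.4)·tan(-0.31)·0.25 = -1.6553
v' = 8.8000 + 0.6000·0.25 = 8.9500

(5.9695, 6.2166, -1.6553, 8.9500)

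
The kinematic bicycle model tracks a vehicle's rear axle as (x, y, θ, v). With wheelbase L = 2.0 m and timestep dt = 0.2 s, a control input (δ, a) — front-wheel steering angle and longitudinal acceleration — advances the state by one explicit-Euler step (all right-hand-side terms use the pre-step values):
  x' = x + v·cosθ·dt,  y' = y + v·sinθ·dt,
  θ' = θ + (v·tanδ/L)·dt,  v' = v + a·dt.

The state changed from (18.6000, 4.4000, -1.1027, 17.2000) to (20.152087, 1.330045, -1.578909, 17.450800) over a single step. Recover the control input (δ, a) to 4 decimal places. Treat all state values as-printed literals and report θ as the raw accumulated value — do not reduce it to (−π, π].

a = (v'−v)/dt = (0.250800)/0.2 = 1.2540
Δθ = θ'−θ = -0.476209;  (v·dt/L) = 17.2000·0.2/2.0 = 1.720000
tan δ = Δθ·L/(v·dt) = -0.276866  →  δ = -0.2701

δ = -0.2701, a = 1.2540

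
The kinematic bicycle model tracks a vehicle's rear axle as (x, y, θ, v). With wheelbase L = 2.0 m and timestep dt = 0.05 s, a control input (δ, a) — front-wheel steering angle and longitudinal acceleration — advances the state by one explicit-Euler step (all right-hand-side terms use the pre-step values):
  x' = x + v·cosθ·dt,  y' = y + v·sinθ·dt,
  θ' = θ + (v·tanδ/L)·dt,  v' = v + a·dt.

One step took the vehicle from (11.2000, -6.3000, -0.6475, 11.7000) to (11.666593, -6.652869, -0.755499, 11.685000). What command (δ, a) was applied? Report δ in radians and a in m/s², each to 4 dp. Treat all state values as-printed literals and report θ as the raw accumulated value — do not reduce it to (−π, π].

a = (v'−v)/dt = (-0.015000)/0.05 = -0.3000
Δθ = θ'−θ = -0.107999;  (v·dt/L) = 11.7000·0.05/2.0 = 0.292500
tan δ = Δθ·L/(v·dt) = -0.369227  →  δ = -0.3537

δ = -0.3537, a = -0.3000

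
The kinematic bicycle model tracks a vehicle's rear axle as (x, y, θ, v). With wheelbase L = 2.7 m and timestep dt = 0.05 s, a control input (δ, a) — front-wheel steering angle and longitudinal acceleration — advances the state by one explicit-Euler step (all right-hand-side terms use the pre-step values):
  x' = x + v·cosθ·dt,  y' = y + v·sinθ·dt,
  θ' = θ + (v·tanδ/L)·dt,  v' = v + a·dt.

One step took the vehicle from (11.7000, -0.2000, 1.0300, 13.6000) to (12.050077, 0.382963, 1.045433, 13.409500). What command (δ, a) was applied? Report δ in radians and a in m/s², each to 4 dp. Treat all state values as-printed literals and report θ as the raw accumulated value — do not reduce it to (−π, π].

a = (v'−v)/dt = (-0.190500)/0.05 = -3.8100
Δθ = θ'−θ = 0.015433;  (v·dt/L) = 13.6000·0.05/2.7 = 0.251852
tan δ = Δθ·L/(v·dt) = 0.061278  →  δ = 0.0612

δ = 0.0612, a = -3.8100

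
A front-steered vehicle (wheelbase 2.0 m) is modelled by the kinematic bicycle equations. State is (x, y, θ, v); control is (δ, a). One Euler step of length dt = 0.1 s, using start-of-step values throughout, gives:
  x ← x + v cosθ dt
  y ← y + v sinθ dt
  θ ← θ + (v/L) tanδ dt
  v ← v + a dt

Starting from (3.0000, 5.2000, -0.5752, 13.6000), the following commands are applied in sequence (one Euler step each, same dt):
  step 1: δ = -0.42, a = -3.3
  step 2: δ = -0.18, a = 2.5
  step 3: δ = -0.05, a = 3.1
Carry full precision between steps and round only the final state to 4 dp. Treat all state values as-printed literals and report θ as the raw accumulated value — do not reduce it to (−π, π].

(5.7187, 2.3010, -1.0334, 13.8300)

after step 1 (δ=-0.42, a=-3.3): (4.141154, 4.460156, -0.878869, 13.270000)
after step 2 (δ=-0.18, a=2.5): (4.987809, 3.438343, -0.999606, 13.520000)
after step 3 (δ=-0.05, a=3.1): (5.718746, 2.300962, -1.033434, 13.830000)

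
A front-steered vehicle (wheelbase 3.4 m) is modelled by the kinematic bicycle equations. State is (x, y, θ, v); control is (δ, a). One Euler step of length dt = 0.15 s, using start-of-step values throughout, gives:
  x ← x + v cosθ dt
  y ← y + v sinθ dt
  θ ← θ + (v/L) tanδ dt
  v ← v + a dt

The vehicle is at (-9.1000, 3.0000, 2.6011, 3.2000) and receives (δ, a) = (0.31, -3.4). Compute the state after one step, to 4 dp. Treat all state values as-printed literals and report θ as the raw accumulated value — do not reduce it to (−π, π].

(-9.5116, 3.2470, 2.6463, 2.6900)

x' = -9.1000 + 3.2000·cos(2.6011)·0.15 = -9.5116
y' = 3.0000 + 3.2000·sin(2.6011)·0.15 = 3.2470
θ' = 2.6011 + (3.2000/3.4)·tan(0.31)·0.15 = 2.6463
v' = 3.2000 − 3.4000·0.15 = 2.6900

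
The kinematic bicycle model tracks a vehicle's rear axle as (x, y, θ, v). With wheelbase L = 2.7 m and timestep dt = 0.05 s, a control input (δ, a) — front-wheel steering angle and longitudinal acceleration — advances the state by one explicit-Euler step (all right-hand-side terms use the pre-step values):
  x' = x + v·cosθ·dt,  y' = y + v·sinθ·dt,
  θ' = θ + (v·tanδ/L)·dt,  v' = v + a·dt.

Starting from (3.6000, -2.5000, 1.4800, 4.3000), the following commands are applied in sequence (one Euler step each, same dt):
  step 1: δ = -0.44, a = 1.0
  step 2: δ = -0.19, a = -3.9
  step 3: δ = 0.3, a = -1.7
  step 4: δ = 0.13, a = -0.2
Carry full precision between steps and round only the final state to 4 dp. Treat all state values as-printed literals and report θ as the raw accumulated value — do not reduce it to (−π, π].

after step 1 (δ=-0.44, a=1.0): (3.619494, -2.285886, 1.442512, 4.350000)
after step 2 (δ=-0.19, a=-3.9): (3.647320, -2.070173, 1.427019, 4.155000)
after step 3 (δ=0.3, a=-1.7): (3.677087, -1.864566, 1.450821, 4.070000)
after step 4 (δ=0.13, a=-0.2): (3.701443, -1.662529, 1.460675, 4.060000)

(3.7014, -1.6625, 1.4607, 4.0600)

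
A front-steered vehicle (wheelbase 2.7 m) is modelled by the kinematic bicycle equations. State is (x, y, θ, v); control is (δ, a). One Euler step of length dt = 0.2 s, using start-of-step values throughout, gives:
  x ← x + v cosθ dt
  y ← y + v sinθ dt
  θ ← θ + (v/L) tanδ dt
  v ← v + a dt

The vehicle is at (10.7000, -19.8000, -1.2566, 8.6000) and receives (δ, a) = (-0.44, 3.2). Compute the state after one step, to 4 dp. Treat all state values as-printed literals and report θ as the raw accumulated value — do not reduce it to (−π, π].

x' = 10.7000 + 8.6000·cos(-1.2566)·0.2 = 11.2316
y' = -19.8000 + 8.6000·sin(-1.2566)·0.2 = -21.4358
θ' = -1.2566 + (8.6000/2.7)·tan(-0.44)·0.2 = -1.5565
v' = 8.6000 + 3.2000·0.2 = 9.2400

(11.2316, -21.4358, -1.5565, 9.2400)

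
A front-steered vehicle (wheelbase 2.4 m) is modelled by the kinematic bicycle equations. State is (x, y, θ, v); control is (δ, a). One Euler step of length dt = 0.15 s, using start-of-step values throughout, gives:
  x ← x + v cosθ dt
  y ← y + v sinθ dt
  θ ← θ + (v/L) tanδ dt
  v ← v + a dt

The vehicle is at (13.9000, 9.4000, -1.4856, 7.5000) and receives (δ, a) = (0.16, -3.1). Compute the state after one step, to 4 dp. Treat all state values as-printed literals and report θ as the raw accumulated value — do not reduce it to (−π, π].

x' = 13.9000 + 7.5000·cos(-1.4856)·0.15 = 13.9957
y' = 9.4000 + 7.5000·sin(-1.4856)·0.15 = 8.2791
θ' = -1.4856 + (7.5000/2.4)·tan(0.16)·0.15 = -1.4100
v' = 7.5000 − 3.1000·0.15 = 7.0350

(13.9957, 8.2791, -1.4100, 7.0350)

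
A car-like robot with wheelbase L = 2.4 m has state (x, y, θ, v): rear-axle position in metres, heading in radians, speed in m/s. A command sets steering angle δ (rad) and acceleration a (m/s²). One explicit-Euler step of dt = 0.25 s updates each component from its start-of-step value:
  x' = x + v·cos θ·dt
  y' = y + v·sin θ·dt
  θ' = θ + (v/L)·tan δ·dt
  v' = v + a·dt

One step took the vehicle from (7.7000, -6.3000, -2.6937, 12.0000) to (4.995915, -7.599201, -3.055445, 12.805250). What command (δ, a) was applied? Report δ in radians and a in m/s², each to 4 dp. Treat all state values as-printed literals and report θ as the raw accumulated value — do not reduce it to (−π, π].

a = (v'−v)/dt = (0.805250)/0.25 = 3.2210
Δθ = θ'−θ = -0.361745;  (v·dt/L) = 12.0000·0.25/2.4 = 1.250000
tan δ = Δθ·L/(v·dt) = -0.289396  →  δ = -0.2817

δ = -0.2817, a = 3.2210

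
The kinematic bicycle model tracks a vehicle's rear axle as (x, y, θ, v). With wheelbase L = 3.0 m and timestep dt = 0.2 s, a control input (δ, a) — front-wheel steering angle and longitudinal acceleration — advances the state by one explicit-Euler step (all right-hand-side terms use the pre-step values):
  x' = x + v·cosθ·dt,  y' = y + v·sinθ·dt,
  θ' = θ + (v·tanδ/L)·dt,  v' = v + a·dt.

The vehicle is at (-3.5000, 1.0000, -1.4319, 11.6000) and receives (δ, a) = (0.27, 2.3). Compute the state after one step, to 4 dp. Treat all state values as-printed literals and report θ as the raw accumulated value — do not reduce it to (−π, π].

x' = -3.5000 + 11.6000·cos(-1.4319)·0.2 = -3.1788
y' = 1.0000 + 11.6000·sin(-1.4319)·0.2 = -1.2977
θ' = -1.4319 + (11.6000/3.0)·tan(0.27)·0.2 = -1.2179
v' = 11.6000 + 2.3000·0.2 = 12.0600

(-3.1788, -1.2977, -1.2179, 12.0600)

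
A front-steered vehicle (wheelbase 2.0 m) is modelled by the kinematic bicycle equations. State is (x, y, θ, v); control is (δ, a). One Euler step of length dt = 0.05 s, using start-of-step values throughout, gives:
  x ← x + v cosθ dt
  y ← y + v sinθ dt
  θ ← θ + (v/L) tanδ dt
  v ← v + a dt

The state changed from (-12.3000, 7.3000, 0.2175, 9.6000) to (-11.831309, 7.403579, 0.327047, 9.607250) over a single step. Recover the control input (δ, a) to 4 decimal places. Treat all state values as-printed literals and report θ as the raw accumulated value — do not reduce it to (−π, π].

a = (v'−v)/dt = (0.007250)/0.05 = 0.1450
Δθ = θ'−θ = 0.109547;  (v·dt/L) = 9.6000·0.05/2.0 = 0.240000
tan δ = Δθ·L/(v·dt) = 0.456446  →  δ = 0.4282

δ = 0.4282, a = 0.1450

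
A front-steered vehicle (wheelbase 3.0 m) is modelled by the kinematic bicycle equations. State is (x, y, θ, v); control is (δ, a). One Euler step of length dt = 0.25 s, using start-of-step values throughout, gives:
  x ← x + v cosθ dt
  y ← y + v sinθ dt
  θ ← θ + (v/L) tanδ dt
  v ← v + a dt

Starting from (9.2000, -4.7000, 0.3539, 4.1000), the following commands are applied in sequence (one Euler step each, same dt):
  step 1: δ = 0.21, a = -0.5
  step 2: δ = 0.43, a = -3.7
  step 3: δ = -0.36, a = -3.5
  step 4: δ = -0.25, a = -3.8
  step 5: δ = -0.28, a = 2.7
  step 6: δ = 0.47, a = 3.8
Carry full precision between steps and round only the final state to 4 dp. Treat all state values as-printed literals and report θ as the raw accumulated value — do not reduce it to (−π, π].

(12.8997, -2.9462, 0.4878, 2.8500)

after step 1 (δ=0.21, a=-0.5): (10.161479, -4.344777, 0.426724, 3.975000)
after step 2 (δ=0.43, a=-3.7): (11.066116, -3.933474, 0.578642, 3.050000)
after step 3 (δ=-0.36, a=-3.5): (11.704486, -3.516472, 0.482973, 2.175000)
after step 4 (δ=-0.25, a=-3.8): (12.186041, -3.263947, 0.436692, 1.225000)
after step 5 (δ=-0.28, a=2.7): (12.463551, -3.134420, 0.407338, 1.900000)
after step 6 (δ=0.47, a=3.8): (12.899686, -2.946241, 0.487766, 2.850000)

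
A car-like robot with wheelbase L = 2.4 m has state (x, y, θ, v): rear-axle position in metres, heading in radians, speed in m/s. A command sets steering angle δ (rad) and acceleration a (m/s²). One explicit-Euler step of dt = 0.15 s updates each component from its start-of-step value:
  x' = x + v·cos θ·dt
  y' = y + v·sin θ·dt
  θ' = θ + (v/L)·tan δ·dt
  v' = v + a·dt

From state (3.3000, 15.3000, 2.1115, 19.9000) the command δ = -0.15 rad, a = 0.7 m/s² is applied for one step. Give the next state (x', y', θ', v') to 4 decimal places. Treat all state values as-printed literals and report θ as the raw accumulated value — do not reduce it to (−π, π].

(1.7635, 17.8592, 1.9235, 20.0050)

x' = 3.3000 + 19.9000·cos(2.1115)·0.15 = 1.7635
y' = 15.3000 + 19.9000·sin(2.1115)·0.15 = 17.8592
θ' = 2.1115 + (19.9000/2.4)·tan(-0.15)·0.15 = 1.9235
v' = 19.9000 + 0.7000·0.15 = 20.0050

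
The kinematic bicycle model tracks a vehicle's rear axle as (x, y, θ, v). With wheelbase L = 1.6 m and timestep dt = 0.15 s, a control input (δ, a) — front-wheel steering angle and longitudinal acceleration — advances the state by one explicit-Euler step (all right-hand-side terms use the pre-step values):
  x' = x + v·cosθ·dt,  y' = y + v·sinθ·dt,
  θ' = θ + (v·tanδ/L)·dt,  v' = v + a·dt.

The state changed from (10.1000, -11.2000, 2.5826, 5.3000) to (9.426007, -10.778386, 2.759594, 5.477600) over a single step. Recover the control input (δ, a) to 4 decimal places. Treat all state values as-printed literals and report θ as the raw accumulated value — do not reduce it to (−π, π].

a = (v'−v)/dt = (0.177600)/0.15 = 1.1840
Δθ = θ'−θ = 0.176994;  (v·dt/L) = 5.3000·0.15/1.6 = 0.496875
tan δ = Δθ·L/(v·dt) = 0.356214  →  δ = 0.3422

δ = 0.3422, a = 1.1840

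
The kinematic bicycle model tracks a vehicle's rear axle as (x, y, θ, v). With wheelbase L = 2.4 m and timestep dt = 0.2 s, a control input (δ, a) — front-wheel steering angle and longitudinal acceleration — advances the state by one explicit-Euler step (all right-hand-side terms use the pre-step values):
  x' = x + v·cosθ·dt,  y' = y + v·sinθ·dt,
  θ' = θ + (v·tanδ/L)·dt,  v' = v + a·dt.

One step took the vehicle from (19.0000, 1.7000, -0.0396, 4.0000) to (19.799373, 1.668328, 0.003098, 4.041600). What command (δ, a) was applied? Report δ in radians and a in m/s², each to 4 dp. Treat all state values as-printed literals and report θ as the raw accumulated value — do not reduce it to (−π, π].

δ = 0.1274, a = 0.2080

a = (v'−v)/dt = (0.041600)/0.2 = 0.2080
Δθ = θ'−θ = 0.042698;  (v·dt/L) = 4.0000·0.2/2.4 = 0.333333
tan δ = Δθ·L/(v·dt) = 0.128094  →  δ = 0.1274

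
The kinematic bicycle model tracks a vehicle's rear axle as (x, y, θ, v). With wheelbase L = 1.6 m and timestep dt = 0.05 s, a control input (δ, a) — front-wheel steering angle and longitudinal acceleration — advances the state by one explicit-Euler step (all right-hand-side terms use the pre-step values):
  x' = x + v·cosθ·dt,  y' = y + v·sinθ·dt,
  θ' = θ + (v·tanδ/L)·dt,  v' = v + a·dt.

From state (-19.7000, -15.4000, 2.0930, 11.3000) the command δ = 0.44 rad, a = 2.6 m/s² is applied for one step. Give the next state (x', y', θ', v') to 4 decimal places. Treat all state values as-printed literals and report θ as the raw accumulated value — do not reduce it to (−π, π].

(-19.9818, -14.9103, 2.2592, 11.4300)

x' = -19.7000 + 11.3000·cos(2.0930)·0.05 = -19.9818
y' = -15.4000 + 11.3000·sin(2.0930)·0.05 = -14.9103
θ' = 2.0930 + (11.3000/1.6)·tan(0.44)·0.05 = 2.2592
v' = 11.3000 + 2.6000·0.05 = 11.4300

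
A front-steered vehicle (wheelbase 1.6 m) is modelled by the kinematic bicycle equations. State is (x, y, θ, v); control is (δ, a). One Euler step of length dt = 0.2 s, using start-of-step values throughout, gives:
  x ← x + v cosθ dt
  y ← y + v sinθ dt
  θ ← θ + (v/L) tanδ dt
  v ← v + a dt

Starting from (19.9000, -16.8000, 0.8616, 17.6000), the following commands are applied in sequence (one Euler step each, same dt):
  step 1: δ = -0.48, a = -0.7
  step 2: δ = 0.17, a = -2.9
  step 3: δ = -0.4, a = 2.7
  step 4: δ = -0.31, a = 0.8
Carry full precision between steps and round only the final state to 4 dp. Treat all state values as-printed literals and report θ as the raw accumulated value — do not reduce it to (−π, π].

(31.3311, -17.3020, -1.4987, 17.5800)

after step 1 (δ=-0.48, a=-0.7): (22.192309, -14.128723, -0.283744, 17.460000)
after step 2 (δ=0.17, a=-2.9): (25.544678, -15.106315, 0.090897, 16.880000)
after step 3 (δ=-0.4, a=2.7): (28.906741, -14.799868, -0.801197, 17.420000)
after step 4 (δ=-0.31, a=0.8): (31.331075, -17.302039, -1.498710, 17.580000)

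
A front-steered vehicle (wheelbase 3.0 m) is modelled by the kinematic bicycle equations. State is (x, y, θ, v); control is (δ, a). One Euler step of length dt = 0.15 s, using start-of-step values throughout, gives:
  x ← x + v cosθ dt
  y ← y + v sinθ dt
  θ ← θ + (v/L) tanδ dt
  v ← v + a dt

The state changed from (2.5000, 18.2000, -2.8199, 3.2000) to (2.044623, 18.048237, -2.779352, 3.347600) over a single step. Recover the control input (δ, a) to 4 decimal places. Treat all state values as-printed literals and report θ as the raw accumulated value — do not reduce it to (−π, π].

a = (v'−v)/dt = (0.147600)/0.15 = 0.9840
Δθ = θ'−θ = 0.040548;  (v·dt/L) = 3.2000·0.15/3.0 = 0.160000
tan δ = Δθ·L/(v·dt) = 0.253425  →  δ = 0.2482

δ = 0.2482, a = 0.9840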